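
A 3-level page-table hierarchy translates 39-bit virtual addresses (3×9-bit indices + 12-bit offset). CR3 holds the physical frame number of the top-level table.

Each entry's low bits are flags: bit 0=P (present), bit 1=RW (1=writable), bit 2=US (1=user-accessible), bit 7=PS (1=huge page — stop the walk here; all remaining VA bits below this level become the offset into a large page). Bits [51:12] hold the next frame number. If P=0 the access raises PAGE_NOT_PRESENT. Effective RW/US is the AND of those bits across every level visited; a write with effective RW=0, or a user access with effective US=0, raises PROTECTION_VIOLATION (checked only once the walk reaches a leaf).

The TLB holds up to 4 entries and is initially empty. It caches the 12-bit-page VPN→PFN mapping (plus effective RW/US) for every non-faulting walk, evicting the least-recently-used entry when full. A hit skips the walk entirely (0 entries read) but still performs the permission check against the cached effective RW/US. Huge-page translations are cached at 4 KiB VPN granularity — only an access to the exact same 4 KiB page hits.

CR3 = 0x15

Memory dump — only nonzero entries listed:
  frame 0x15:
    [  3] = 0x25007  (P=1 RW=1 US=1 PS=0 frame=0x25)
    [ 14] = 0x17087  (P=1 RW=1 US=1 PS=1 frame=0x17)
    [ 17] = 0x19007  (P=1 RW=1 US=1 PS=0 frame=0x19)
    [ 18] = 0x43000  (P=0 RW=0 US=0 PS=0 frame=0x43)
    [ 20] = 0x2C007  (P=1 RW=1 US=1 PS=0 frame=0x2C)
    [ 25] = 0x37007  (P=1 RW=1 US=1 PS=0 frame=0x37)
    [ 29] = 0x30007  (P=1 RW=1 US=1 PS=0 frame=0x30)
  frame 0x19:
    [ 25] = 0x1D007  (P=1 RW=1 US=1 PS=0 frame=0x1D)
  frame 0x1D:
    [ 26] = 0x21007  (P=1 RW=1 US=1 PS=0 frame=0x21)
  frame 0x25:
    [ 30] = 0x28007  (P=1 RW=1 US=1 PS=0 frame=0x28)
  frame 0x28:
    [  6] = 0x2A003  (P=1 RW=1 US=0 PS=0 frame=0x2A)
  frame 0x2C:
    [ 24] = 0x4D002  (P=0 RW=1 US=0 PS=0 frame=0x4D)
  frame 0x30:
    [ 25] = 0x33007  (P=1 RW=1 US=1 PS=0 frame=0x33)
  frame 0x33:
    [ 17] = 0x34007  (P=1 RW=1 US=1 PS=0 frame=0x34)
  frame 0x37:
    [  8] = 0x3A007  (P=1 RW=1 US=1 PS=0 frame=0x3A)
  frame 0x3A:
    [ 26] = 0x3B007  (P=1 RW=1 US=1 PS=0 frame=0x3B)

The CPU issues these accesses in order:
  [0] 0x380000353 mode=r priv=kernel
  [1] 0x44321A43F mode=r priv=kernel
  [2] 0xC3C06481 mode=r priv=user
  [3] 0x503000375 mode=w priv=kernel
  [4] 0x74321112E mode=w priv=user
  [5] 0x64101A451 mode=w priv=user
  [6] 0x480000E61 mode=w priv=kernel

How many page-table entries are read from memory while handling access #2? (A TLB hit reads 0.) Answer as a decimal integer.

Per-access translation:
#0 VA=0x380000353 (r,kernel):
  L0 @0x15[14] → 0x17087  P=1,RW=1,US=1,PS=1
  ⇒ phys 0x17353 (huge @L0)  [1 reads]
#1 VA=0x44321A43F (r,kernel):
  L0 @0x15[17] → 0x19007  P=1,RW=1,US=1,PS=0
  L1 @0x19[25] → 0x1D007  P=1,RW=1,US=1,PS=0
  L2 @0x1D[26] → 0x21007  P=1,RW=1,US=1,PS=0
  ⇒ phys 0x2143F  [3 reads]
#2 VA=0xC3C06481 (r,user):
  L0 @0x15[3] → 0x25007  P=1,RW=1,US=1,PS=0
  L1 @0x25[30] → 0x28007  P=1,RW=1,US=1,PS=0
  L2 @0x28[6] → 0x2A003  P=1,RW=1,US=0,PS=0
  ⇒ fault: PROTECTION_VIOLATION  — 3 lookups
#3 VA=0x503000375 (w,kernel):
  L0 @0x15[20] → 0x2C007  P=1,RW=1,US=1,PS=0
  L1 @0x2C[24] → 0x4D002  P=0,RW=1,US=0,PS=0
  ⇒ fault: PAGE_NOT_PRESENT  — 2 lookups
#4 VA=0x74321112E (w,user):
  L0 @0x15[29] → 0x30007  P=1,RW=1,US=1,PS=0
  L1 @0x30[25] → 0x33007  P=1,RW=1,US=1,PS=0
  L2 @0x33[17] → 0x34007  P=1,RW=1,US=1,PS=0
  ⇒ phys 0x3412E  [3 reads]
#5 VA=0x64101A451 (w,user):
  L0 @0x15[25] → 0x37007  P=1,RW=1,US=1,PS=0
  L1 @0x37[8] → 0x3A007  P=1,RW=1,US=1,PS=0
  L2 @0x3A[26] → 0x3B007  P=1,RW=1,US=1,PS=0
  ⇒ phys 0x3B451  [3 reads]
#6 VA=0x480000E61 (w,kernel):
  L0 @0x15[18] → 0x43000  P=0,RW=0,US=0,PS=0
  ⇒ fault: PAGE_NOT_PRESENT  — 1 lookups

Entries read for #2: 3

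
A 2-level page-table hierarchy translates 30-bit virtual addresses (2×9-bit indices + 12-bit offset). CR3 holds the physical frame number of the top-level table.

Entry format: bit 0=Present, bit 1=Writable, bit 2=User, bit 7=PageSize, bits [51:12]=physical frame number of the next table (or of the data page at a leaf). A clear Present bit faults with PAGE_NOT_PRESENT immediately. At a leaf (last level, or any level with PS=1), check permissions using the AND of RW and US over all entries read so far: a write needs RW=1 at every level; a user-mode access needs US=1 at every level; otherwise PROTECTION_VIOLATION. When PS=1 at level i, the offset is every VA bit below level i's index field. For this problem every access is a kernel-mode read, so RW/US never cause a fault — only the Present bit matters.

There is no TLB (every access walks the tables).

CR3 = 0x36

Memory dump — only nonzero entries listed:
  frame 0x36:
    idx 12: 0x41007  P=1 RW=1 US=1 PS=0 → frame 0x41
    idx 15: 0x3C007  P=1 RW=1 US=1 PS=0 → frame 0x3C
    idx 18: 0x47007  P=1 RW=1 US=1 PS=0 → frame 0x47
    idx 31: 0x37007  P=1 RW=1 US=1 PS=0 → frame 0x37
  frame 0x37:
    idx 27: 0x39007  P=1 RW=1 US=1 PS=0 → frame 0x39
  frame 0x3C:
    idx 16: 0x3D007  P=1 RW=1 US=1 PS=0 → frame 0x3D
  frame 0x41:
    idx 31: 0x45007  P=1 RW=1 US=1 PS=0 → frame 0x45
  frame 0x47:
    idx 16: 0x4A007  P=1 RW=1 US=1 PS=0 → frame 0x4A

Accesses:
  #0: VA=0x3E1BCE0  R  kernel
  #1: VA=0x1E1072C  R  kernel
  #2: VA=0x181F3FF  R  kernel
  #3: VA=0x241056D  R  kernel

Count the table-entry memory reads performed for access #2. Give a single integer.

Trace:
#0 VA=0x3E1BCE0 (r,kernel):
  [0] read 0x36 idx=31: raw=0x37007 flags P=1 W=1 U=1 S=0
  [1] read 0x37 idx=27: raw=0x39007 flags P=1 W=1 U=1 S=0
  → PA=0x39CE0  (2 entries read)
#1 VA=0x1E1072C (r,kernel):
  [0] read 0x36 idx=15: raw=0x3C007 flags P=1 W=1 U=1 S=0
  [1] read 0x3C idx=16: raw=0x3D007 flags P=1 W=1 U=1 S=0
  → PA=0x3D72C  (2 entries read)
#2 VA=0x181F3FF (r,kernel):
  [0] read 0x36 idx=12: raw=0x41007 flags P=1 W=1 U=1 S=0
  [1] read 0x41 idx=31: raw=0x45007 flags P=1 W=1 U=1 S=0
  → PA=0x453FF  (2 entries read)
#3 VA=0x241056D (r,kernel):
  [0] read 0x36 idx=18: raw=0x47007 flags P=1 W=1 U=1 S=0
  [1] read 0x47 idx=16: raw=0x4A007 flags P=1 W=1 U=1 S=0
  → PA=0x4A56D  (2 entries read)

Entries read for #2: 2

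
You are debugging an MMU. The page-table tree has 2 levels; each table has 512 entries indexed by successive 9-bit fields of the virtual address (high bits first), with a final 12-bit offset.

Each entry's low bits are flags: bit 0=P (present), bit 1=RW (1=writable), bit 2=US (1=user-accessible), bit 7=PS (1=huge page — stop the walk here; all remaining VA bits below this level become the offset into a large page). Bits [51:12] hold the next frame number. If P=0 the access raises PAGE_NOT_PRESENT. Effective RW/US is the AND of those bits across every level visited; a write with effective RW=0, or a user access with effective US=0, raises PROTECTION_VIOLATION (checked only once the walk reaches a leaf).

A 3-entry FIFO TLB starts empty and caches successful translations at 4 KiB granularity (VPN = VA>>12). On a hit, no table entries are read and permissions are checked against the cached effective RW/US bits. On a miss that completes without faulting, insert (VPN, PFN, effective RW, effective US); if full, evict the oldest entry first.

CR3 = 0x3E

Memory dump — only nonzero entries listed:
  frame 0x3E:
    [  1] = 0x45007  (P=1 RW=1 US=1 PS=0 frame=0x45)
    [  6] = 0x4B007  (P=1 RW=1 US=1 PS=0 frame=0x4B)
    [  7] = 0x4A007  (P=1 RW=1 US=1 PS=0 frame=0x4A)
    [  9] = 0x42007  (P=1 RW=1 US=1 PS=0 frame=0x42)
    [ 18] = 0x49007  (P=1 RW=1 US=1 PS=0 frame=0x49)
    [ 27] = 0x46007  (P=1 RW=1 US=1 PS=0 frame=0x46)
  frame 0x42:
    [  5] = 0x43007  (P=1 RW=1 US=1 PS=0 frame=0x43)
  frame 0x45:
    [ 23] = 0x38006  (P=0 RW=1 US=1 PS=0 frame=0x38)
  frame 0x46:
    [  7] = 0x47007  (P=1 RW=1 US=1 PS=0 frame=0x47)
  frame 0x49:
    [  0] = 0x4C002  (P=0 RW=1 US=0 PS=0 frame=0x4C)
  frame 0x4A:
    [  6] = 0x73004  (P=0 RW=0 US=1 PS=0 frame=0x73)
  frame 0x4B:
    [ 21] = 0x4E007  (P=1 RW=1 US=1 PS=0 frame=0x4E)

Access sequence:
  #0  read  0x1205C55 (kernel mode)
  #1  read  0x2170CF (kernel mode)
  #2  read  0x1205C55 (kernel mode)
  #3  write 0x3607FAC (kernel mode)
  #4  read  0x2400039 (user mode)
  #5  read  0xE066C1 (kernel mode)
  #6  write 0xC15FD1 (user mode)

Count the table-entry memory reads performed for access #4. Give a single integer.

Trace:
#0 VA=0x1205C55 (r,kernel):
  L0: frame=0x3E idx=9 entry=0x42007 [P=1 RW=1 US=1 PS=0]
  L1: frame=0x42 idx=5 entry=0x43007 [P=1 RW=1 US=1 PS=0]
  ⇒ phys 0x43C55  [2 reads]
#1 VA=0x2170CF (r,kernel):
  L0: frame=0x3E idx=1 entry=0x45007 [P=1 RW=1 US=1 PS=0]
  L1: frame=0x45 idx=23 entry=0x38006 [P=0 RW=1 US=1 PS=0]
  ⇒ fault: PAGE_NOT_PRESENT  — 2 lookups
#2 VA=0x1205C55 (r,kernel):
  TLB hit vpn=0x1205 → PA=0x43C55
#3 VA=0x3607FAC (w,kernel):
  L0: frame=0x3E idx=27 entry=0x46007 [P=1 RW=1 US=1 PS=0]
  L1: frame=0x46 idx=7 entry=0x47007 [P=1 RW=1 US=1 PS=0]
  ⇒ phys 0x47FAC  [2 reads]
#4 VA=0x2400039 (r,user):
  L0: frame=0x3E idx=18 entry=0x49007 [P=1 RW=1 US=1 PS=0]
  L1: frame=0x49 idx=0 entry=0x4C002 [P=0 RW=1 US=0 PS=0]
  ⇒ fault: PAGE_NOT_PRESENT  — 2 lookups
#5 VA=0xE066C1 (r,kernel):
  L0: frame=0x3E idx=7 entry=0x4A007 [P=1 RW=1 US=1 PS=0]
  L1: frame=0x4A idx=6 entry=0x73004 [P=0 RW=0 US=1 PS=0]
  ⇒ fault: PAGE_NOT_PRESENT  — 2 lookups
#6 VA=0xC15FD1 (w,user):
  L0: frame=0x3E idx=6 entry=0x4B007 [P=1 RW=1 US=1 PS=0]
  L1: frame=0x4B idx=21 entry=0x4E007 [P=1 RW=1 US=1 PS=0]
  ⇒ phys 0x4EFD1  [2 reads]

Entries read for #4: 2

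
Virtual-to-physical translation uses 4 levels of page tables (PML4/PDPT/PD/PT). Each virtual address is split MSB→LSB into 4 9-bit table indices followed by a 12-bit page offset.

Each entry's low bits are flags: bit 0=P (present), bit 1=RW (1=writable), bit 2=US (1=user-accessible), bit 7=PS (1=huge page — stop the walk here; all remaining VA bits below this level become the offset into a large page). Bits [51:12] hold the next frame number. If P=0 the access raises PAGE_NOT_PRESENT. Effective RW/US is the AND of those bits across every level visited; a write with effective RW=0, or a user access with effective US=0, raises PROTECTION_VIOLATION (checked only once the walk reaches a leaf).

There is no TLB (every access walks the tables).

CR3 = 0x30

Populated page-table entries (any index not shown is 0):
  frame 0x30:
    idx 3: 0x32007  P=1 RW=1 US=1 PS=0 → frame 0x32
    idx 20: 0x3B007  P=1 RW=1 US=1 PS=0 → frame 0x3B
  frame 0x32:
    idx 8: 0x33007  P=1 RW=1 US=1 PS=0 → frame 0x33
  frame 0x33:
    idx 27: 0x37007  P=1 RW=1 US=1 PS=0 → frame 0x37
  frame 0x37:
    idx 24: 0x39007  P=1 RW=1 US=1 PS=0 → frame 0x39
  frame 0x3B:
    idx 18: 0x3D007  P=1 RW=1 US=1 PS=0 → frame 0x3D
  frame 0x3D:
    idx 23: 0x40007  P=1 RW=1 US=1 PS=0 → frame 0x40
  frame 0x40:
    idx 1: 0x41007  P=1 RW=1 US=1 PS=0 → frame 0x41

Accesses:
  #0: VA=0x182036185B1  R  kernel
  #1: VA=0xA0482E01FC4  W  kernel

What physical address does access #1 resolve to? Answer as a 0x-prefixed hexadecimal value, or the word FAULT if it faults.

Walk each access:
#0 VA=0x182036185B1 (r,kernel):
  L0 @0x30[3] → 0x32007  P=1,RW=1,US=1,PS=0
  L1 @0x32[8] → 0x33007  P=1,RW=1,US=1,PS=0
  L2 @0x33[27] → 0x37007  P=1,RW=1,US=1,PS=0
  L3 @0x37[24] → 0x39007  P=1,RW=1,US=1,PS=0
  ✓ 0x395B1  — 4 lookups
#1 VA=0xA0482E01FC4 (w,kernel):
  L0 @0x30[20] → 0x3B007  P=1,RW=1,US=1,PS=0
  L1 @0x3B[18] → 0x3D007  P=1,RW=1,US=1,PS=0
  L2 @0x3D[23] → 0x40007  P=1,RW=1,US=1,PS=0
  L3 @0x40[1] → 0x41007  P=1,RW=1,US=1,PS=0
  ✓ 0x41FC4  — 4 lookups

Access #1 PA: 0x41FC4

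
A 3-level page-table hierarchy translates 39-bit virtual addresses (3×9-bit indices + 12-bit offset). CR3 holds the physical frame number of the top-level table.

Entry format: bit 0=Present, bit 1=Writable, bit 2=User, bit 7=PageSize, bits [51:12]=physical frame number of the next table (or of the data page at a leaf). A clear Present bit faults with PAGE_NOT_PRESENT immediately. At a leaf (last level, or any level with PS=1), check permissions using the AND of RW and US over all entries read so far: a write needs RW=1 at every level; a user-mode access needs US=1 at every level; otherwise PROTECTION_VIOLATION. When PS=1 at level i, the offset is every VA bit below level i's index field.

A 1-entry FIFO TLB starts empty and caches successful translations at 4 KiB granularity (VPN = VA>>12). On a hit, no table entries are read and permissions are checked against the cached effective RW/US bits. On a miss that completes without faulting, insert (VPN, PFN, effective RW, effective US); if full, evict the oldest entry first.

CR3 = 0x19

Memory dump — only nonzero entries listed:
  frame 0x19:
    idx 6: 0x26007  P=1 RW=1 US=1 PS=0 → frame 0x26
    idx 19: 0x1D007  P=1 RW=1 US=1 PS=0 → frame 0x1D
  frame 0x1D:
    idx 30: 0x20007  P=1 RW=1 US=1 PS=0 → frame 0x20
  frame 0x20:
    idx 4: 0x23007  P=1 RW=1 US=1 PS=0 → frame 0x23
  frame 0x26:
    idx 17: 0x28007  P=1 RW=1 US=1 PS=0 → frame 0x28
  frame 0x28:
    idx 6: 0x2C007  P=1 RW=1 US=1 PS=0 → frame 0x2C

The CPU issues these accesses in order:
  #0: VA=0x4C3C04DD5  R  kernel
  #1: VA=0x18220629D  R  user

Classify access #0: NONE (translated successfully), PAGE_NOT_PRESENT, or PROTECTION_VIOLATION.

Trace:
#0 VA=0x4C3C04DD5 (r,kernel):
  [0] read 0x19 idx=19: raw=0x1D007 flags P=1 W=1 U=1 S=0
  [1] read 0x1D idx=30: raw=0x20007 flags P=1 W=1 U=1 S=0
  [2] read 0x20 idx=4: raw=0x23007 flags P=1 W=1 U=1 S=0
  → PA=0x23DD5  (3 entries read)
#1 VA=0x18220629D (r,user):
  [0] read 0x19 idx=6: raw=0x26007 flags P=1 W=1 U=1 S=0
  [1] read 0x26 idx=17: raw=0x28007 flags P=1 W=1 U=1 S=0
  [2] read 0x28 idx=6: raw=0x2C007 flags P=1 W=1 U=1 S=0
  → PA=0x2C29D  (3 entries read)

Access #0 fault: NONE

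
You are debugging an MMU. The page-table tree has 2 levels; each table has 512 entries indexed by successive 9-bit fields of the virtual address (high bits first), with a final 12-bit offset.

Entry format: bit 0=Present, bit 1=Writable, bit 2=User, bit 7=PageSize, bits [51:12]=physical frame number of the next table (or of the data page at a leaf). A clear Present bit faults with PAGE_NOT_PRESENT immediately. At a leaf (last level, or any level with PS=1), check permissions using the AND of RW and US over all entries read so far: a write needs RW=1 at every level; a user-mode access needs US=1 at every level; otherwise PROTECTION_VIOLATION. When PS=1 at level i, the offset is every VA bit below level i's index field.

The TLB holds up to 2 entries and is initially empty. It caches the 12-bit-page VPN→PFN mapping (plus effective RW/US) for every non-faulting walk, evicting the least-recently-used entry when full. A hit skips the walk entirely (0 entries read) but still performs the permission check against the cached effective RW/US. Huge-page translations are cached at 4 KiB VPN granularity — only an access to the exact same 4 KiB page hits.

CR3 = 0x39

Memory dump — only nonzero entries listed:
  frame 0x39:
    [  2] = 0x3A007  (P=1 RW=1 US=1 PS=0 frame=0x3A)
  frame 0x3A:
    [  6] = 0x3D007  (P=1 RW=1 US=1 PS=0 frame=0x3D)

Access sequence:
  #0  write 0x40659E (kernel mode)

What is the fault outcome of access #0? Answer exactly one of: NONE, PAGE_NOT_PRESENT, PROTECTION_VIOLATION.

Per-access translation:
#0 VA=0x40659E (w,kernel):
  lvl0: tbl 0x39, slot 2 ⇒ 0x3A007 (P1/RW1/US1/PS0)
  lvl1: tbl 0x3A, slot 6 ⇒ 0x3D007 (P1/RW1/US1/PS0)
  → PA=0x3D59E  (2 entries read)

Access #0 fault: NONE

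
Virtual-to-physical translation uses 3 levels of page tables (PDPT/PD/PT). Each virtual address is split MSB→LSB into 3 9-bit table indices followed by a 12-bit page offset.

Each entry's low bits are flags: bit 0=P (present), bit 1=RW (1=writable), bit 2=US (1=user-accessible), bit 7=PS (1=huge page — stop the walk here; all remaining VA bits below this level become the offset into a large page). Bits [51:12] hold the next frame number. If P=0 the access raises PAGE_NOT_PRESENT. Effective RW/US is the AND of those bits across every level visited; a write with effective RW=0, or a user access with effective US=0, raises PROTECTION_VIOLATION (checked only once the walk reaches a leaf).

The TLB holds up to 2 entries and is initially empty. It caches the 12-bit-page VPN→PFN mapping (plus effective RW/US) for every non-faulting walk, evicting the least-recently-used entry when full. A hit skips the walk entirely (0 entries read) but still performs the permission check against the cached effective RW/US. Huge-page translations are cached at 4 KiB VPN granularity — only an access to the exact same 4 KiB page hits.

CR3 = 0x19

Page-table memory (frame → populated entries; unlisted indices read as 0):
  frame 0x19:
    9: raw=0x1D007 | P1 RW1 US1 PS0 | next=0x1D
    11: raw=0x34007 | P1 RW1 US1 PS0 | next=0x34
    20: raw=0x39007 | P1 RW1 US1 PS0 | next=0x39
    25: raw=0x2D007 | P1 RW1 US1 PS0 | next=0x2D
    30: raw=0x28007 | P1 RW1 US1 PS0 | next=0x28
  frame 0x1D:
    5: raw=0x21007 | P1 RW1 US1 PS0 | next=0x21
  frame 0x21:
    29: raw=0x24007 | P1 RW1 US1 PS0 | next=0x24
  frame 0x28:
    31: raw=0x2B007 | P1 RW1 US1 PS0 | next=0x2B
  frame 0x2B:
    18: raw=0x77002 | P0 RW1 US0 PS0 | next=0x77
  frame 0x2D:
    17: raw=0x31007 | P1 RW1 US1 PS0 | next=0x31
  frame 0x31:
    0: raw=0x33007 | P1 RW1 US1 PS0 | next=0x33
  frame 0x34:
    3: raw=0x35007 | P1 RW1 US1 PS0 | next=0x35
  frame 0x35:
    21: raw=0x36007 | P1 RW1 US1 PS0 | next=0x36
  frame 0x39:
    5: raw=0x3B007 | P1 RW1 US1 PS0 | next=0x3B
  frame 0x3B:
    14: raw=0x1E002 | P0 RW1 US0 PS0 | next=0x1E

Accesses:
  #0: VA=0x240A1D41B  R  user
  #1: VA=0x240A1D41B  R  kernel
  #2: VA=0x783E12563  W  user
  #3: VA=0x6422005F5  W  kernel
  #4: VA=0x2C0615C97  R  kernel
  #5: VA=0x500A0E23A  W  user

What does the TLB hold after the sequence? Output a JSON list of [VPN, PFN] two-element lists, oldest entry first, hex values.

Trace:
#0 VA=0x240A1D41B (r,user):
  L0: frame=0x19 idx=9 entry=0x1D007 [P=1 RW=1 US=1 PS=0]
  L1: frame=0x1D idx=5 entry=0x21007 [P=1 RW=1 US=1 PS=0]
  L2: frame=0x21 idx=29 entry=0x24007 [P=1 RW=1 US=1 PS=0]
  → PA=0x2441B  (3 entries read)
#1 VA=0x240A1D41B (r,kernel):
  TLB hit vpn=0x240A1D → PA=0x2441B
#2 VA=0x783E12563 (w,user):
  L0: frame=0x19 idx=30 entry=0x28007 [P=1 RW=1 US=1 PS=0]
  L1: frame=0x28 idx=31 entry=0x2B007 [P=1 RW=1 US=1 PS=0]
  L2: frame=0x2B idx=18 entry=0x77002 [P=0 RW=1 US=0 PS=0]
  ✗ PAGE_NOT_PRESENT  [3 reads]
#3 VA=0x6422005F5 (w,kernel):
  L0: frame=0x19 idx=25 entry=0x2D007 [P=1 RW=1 US=1 PS=0]
  L1: frame=0x2D idx=17 entry=0x31007 [P=1 RW=1 US=1 PS=0]
  L2: frame=0x31 idx=0 entry=0x33007 [P=1 RW=1 US=1 PS=0]
  → PA=0x335F5  (3 entries read)
#4 VA=0x2C0615C97 (r,kernel):
  L0: frame=0x19 idx=11 entry=0x34007 [P=1 RW=1 US=1 PS=0]
  L1: frame=0x34 idx=3 entry=0x35007 [P=1 RW=1 US=1 PS=0]
  L2: frame=0x35 idx=21 entry=0x36007 [P=1 RW=1 US=1 PS=0]
  → PA=0x36C97  (3 entries read)
#5 VA=0x500A0E23A (w,user):
  L0: frame=0x19 idx=20 entry=0x39007 [P=1 RW=1 US=1 PS=0]
  L1: frame=0x39 idx=5 entry=0x3B007 [P=1 RW=1 US=1 PS=0]
  L2: frame=0x3B idx=14 entry=0x1E002 [P=0 RW=1 US=0 PS=0]
  ✗ PAGE_NOT_PRESENT  [3 reads]

TLB: [["0x642200", "0x33"], ["0x2C0615", "0x36"]]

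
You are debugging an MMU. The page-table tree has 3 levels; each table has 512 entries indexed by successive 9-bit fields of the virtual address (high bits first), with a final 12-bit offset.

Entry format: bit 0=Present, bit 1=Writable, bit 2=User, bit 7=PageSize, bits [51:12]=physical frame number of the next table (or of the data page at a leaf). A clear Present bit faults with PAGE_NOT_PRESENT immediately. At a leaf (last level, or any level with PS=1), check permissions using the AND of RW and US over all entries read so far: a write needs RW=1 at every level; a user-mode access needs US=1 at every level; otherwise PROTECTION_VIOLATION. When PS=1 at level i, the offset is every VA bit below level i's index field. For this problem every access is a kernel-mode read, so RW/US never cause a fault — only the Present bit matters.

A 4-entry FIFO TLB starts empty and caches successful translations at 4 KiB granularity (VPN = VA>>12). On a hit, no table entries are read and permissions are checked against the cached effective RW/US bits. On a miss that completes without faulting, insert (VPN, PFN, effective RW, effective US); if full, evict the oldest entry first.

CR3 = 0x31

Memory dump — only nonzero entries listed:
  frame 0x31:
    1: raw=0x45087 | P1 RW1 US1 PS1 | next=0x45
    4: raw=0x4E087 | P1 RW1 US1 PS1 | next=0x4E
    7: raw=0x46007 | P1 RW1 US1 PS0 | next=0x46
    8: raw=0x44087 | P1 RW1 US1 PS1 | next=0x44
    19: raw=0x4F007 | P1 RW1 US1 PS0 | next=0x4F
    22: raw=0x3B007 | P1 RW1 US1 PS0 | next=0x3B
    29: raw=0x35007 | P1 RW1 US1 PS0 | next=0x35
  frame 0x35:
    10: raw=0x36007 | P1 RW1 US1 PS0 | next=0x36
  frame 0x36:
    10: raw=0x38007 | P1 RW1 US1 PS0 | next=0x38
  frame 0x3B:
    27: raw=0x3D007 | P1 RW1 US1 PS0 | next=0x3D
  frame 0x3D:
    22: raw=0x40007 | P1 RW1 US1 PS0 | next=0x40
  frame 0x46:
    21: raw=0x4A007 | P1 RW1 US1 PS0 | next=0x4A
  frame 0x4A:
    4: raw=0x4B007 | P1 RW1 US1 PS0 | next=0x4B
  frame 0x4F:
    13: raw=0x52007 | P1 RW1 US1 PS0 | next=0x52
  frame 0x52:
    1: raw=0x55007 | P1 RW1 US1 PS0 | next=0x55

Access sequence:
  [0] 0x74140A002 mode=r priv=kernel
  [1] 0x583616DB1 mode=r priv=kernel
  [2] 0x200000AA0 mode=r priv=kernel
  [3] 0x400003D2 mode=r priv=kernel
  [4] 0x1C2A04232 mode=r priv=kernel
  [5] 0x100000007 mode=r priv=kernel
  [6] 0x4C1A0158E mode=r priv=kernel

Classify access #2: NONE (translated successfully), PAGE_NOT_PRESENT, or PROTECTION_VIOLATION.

Trace:
#0 VA=0x74140A002 (r,kernel):
  L0 @0x31[29] → 0x35007  P=1,RW=1,US=1,PS=0
  L1 @0x35[10] → 0x36007  P=1,RW=1,US=1,PS=0
  L2 @0x36[10] → 0x38007  P=1,RW=1,US=1,PS=0
  ✓ 0x38002  — 3 lookups
#1 VA=0x583616DB1 (r,kernel):
  L0 @0x31[22] → 0x3B007  P=1,RW=1,US=1,PS=0
  L1 @0x3B[27] → 0x3D007  P=1,RW=1,US=1,PS=0
  L2 @0x3D[22] → 0x40007  P=1,RW=1,US=1,PS=0
  ✓ 0x40DB1  — 3 lookups
#2 VA=0x200000AA0 (r,kernel):
  L0 @0x31[8] → 0x44087  P=1,RW=1,US=1,PS=1
  ✓ 0x44AA0 (huge @L0)  — 1 lookups
#3 VA=0x400003D2 (r,kernel):
  L0 @0x31[1] → 0x45087  P=1,RW=1,US=1,PS=1
  ✓ 0x453D2 (huge @L0)  — 1 lookups
#4 VA=0x1C2A04232 (r,kernel):
  L0 @0x31[7] → 0x46007  P=1,RW=1,US=1,PS=0
  L1 @0x46[21] → 0x4A007  P=1,RW=1,US=1,PS=0
  L2 @0x4A[4] → 0x4B007  P=1,RW=1,US=1,PS=0
  ✓ 0x4B232  — 3 lookups
#5 VA=0x100000007 (r,kernel):
  L0 @0x31[4] → 0x4E087  P=1,RW=1,US=1,PS=1
  ✓ 0x4E007 (huge @L0)  — 1 lookups
#6 VA=0x4C1A0158E (r,kernel):
  L0 @0x31[19] → 0x4F007  P=1,RW=1,US=1,PS=0
  L1 @0x4F[13] → 0x52007  P=1,RW=1,US=1,PS=0
  L2 @0x52[1] → 0x55007  P=1,RW=1,US=1,PS=0
  ✓ 0x5558E  — 3 lookups

Access #2 fault: NONE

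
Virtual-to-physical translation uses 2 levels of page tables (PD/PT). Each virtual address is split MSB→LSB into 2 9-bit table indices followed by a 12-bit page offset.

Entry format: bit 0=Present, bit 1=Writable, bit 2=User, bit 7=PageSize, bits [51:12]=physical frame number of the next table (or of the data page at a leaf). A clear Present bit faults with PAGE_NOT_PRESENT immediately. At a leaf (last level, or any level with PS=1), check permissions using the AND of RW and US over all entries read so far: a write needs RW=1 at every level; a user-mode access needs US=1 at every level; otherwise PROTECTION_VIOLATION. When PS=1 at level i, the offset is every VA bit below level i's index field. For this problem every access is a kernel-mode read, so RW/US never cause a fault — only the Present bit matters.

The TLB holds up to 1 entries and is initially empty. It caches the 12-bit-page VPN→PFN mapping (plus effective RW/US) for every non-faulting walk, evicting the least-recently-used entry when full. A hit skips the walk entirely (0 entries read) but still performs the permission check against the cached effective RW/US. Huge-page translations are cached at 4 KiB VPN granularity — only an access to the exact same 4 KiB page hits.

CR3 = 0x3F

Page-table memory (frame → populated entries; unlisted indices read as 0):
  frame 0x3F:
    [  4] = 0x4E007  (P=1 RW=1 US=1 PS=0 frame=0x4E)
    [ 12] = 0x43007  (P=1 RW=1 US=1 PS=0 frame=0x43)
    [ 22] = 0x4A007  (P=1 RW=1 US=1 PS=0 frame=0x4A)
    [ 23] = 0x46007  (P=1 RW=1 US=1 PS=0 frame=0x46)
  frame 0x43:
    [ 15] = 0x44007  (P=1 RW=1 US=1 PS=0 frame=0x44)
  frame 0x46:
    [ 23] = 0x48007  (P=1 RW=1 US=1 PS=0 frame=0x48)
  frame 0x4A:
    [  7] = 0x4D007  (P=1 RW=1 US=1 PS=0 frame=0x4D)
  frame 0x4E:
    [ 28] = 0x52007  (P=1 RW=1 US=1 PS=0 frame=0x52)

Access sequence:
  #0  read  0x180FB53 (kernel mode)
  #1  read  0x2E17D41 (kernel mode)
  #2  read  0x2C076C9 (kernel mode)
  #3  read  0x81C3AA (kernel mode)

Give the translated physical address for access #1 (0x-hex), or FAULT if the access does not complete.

Per-access translation:
#0 VA=0x180FB53 (r,kernel):
  [0] read 0x3F idx=12: raw=0x43007 flags P=1 W=1 U=1 S=0
  [1] read 0x43 idx=15: raw=0x44007 flags P=1 W=1 U=1 S=0
  ⇒ phys 0x44B53  [2 reads]
#1 VA=0x2E17D41 (r,kernel):
  [0] read 0x3F idx=23: raw=0x46007 flags P=1 W=1 U=1 S=0
  [1] read 0x46 idx=23: raw=0x48007 flags P=1 W=1 U=1 S=0
  ⇒ phys 0x48D41  [2 reads]
#2 VA=0x2C076C9 (r,kernel):
  [0] read 0x3F idx=22: raw=0x4A007 flags P=1 W=1 U=1 S=0
  [1] read 0x4A idx=7: raw=0x4D007 flags P=1 W=1 U=1 S=0
  ⇒ phys 0x4D6C9  [2 reads]
#3 VA=0x81C3AA (r,kernel):
  [0] read 0x3F idx=4: raw=0x4E007 flags P=1 W=1 U=1 S=0
  [1] read 0x4E idx=28: raw=0x52007 flags P=1 W=1 U=1 S=0
  ⇒ phys 0x523AA  [2 reads]

Access #1 PA: 0x48D41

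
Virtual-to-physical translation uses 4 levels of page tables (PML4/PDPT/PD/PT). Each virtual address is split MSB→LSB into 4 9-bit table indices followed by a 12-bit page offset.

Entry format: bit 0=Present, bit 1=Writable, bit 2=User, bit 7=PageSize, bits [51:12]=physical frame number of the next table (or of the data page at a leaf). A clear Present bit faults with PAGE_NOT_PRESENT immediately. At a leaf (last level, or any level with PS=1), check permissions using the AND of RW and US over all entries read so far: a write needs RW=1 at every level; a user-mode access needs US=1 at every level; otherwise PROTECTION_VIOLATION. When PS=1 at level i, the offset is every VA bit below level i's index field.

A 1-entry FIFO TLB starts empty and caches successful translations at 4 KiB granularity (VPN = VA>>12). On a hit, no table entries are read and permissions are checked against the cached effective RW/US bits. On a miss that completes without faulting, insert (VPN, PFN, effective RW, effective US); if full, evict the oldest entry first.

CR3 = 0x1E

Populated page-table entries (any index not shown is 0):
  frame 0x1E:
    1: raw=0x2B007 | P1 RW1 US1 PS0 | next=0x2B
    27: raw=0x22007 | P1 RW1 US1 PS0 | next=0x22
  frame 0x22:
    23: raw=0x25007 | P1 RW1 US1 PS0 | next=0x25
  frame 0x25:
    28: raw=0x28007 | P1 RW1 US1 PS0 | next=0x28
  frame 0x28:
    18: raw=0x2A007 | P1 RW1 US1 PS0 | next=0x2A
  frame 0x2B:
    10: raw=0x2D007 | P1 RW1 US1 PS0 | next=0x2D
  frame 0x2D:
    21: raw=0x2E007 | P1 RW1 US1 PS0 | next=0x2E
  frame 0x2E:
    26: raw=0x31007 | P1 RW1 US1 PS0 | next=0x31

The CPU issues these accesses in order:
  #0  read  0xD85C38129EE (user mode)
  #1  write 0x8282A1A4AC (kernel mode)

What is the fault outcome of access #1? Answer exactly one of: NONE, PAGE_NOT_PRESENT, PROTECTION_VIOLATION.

Walk each access:
#0 VA=0xD85C38129EE (r,user):
  lvl0: tbl 0x1E, slot 27 ⇒ 0x22007 (P1/RW1/US1/PS0)
  lvl1: tbl 0x22, slot 23 ⇒ 0x25007 (P1/RW1/US1/PS0)
  lvl2: tbl 0x25, slot 28 ⇒ 0x28007 (P1/RW1/US1/PS0)
  lvl3: tbl 0x28, slot 18 ⇒ 0x2A007 (P1/RW1/US1/PS0)
  → PA=0x2A9EE  (4 entries read)
#1 VA=0x8282A1A4AC (w,kernel):
  lvl0: tbl 0x1E, slot 1 ⇒ 0x2B007 (P1/RW1/US1/PS0)
  lvl1: tbl 0x2B, slot 10 ⇒ 0x2D007 (P1/RW1/US1/PS0)
  lvl2: tbl 0x2D, slot 21 ⇒ 0x2E007 (P1/RW1/US1/PS0)
  lvl3: tbl 0x2E, slot 26 ⇒ 0x31007 (P1/RW1/US1/PS0)
  → PA=0x314AC  (4 entries read)

Access #1 fault: NONE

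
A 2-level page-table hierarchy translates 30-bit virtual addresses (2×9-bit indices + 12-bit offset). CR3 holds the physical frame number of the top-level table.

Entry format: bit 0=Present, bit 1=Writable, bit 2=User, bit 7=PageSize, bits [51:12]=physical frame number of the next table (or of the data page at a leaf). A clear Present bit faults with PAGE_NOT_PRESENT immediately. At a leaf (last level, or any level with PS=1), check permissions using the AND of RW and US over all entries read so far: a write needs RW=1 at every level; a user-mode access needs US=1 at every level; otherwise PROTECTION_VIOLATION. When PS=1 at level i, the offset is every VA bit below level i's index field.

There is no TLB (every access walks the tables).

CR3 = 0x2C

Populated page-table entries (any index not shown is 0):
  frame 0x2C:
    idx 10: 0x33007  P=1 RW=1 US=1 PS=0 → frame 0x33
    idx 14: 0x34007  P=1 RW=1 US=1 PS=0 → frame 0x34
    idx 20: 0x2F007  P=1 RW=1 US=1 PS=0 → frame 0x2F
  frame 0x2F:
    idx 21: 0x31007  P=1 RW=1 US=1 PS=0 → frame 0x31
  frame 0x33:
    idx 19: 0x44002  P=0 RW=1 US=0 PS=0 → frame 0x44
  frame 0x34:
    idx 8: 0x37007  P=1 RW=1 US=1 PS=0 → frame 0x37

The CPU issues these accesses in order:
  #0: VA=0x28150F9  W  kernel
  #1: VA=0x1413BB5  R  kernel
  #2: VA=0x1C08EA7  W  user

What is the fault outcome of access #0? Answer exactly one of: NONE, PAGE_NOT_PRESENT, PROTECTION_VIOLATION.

Per-access translation:
#0 VA=0x28150F9 (w,kernel):
  lvl0: tbl 0x2C, slot 20 ⇒ 0x2F007 (P1/RW1/US1/PS0)
  lvl1: tbl 0x2F, slot 21 ⇒ 0x31007 (P1/RW1/US1/PS0)
  ⇒ phys 0x310F9  [2 reads]
#1 VA=0x1413BB5 (r,kernel):
  lvl0: tbl 0x2C, slot 10 ⇒ 0x33007 (P1/RW1/US1/PS0)
  lvl1: tbl 0x33, slot 19 ⇒ 0x44002 (P0/RW1/US0/PS0)
  ✗ PAGE_NOT_PRESENT  [2 reads]
#2 VA=0x1C08EA7 (w,user):
  lvl0: tbl 0x2C, slot 14 ⇒ 0x34007 (P1/RW1/US1/PS0)
  lvl1: tbl 0x34, slot 8 ⇒ 0x37007 (P1/RW1/US1/PS0)
  ⇒ phys 0x37EA7  [2 reads]

Access #0 fault: NONE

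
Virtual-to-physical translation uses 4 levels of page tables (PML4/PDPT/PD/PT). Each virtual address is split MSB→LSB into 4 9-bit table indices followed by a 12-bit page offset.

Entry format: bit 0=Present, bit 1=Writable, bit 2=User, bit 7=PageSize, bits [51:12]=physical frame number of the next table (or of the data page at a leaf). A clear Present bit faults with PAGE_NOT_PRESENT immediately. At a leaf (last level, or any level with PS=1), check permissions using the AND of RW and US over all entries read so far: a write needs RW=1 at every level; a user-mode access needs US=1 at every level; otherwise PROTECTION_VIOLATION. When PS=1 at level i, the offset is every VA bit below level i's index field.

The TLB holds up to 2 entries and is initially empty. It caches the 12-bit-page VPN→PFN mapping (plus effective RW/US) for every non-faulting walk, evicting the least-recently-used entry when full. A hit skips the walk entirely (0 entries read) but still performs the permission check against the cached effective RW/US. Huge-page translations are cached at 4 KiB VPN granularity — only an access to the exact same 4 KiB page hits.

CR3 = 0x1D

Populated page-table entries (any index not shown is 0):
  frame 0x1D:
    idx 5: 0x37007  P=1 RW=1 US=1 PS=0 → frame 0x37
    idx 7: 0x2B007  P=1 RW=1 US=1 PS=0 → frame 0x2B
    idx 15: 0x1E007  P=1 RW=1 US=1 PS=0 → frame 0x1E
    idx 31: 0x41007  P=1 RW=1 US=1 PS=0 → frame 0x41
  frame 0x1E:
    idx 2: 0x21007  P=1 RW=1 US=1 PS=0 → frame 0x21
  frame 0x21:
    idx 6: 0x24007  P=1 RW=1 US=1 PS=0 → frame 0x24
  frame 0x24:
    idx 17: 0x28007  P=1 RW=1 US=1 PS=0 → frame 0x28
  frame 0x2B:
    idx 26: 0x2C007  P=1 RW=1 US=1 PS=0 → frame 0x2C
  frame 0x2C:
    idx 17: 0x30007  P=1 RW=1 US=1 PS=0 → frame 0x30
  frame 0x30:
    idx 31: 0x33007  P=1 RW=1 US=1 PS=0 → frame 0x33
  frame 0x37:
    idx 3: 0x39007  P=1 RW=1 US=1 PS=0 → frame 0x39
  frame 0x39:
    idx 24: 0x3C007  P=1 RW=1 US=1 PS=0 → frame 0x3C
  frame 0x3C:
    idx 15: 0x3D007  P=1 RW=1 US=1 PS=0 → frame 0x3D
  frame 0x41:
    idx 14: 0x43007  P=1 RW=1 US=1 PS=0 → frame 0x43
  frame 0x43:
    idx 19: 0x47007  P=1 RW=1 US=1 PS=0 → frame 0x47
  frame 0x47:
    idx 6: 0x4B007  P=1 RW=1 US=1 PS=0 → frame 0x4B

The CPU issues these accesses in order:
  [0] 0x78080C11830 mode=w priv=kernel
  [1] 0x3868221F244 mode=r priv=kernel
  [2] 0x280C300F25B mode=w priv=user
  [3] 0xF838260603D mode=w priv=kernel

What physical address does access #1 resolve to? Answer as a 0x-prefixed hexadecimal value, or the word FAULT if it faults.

Walk each access:
#0 VA=0x78080C11830 (w,kernel):
  [0] read 0x1D idx=15: raw=0x1E007 flags P=1 W=1 U=1 S=0
  [1] read 0x1E idx=2: raw=0x21007 flags P=1 W=1 U=1 S=0
  [2] read 0x21 idx=6: raw=0x24007 flags P=1 W=1 U=1 S=0
  [3] read 0x24 idx=17: raw=0x28007 flags P=1 W=1 U=1 S=0
  ⇒ phys 0x28830  [4 reads]
#1 VA=0x3868221F244 (r,kernel):
  [0] read 0x1D idx=7: raw=0x2B007 flags P=1 W=1 U=1 S=0
  [1] read 0x2B idx=26: raw=0x2C007 flags P=1 W=1 U=1 S=0
  [2] read 0x2C idx=17: raw=0x30007 flags P=1 W=1 U=1 S=0
  [3] read 0x30 idx=31: raw=0x33007 flags P=1 W=1 U=1 S=0
  ⇒ phys 0x33244  [4 reads]
#2 VA=0x280C300F25B (w,user):
  [0] read 0x1D idx=5: raw=0x37007 flags P=1 W=1 U=1 S=0
  [1] read 0x37 idx=3: raw=0x39007 flags P=1 W=1 U=1 S=0
  [2] read 0x39 idx=24: raw=0x3C007 flags P=1 W=1 U=1 S=0
  [3] read 0x3C idx=15: raw=0x3D007 flags P=1 W=1 U=1 S=0
  ⇒ phys 0x3D25B  [4 reads]
#3 VA=0xF838260603D (w,kernel):
  [0] read 0x1D idx=31: raw=0x41007 flags P=1 W=1 U=1 S=0
  [1] read 0x41 idx=14: raw=0x43007 flags P=1 W=1 U=1 S=0
  [2] read 0x43 idx=19: raw=0x47007 flags P=1 W=1 U=1 S=0
  [3] read 0x47 idx=6: raw=0x4B007 flags P=1 W=1 U=1 S=0
  ⇒ phys 0x4B03D  [4 reads]

Access #1 PA: 0x33244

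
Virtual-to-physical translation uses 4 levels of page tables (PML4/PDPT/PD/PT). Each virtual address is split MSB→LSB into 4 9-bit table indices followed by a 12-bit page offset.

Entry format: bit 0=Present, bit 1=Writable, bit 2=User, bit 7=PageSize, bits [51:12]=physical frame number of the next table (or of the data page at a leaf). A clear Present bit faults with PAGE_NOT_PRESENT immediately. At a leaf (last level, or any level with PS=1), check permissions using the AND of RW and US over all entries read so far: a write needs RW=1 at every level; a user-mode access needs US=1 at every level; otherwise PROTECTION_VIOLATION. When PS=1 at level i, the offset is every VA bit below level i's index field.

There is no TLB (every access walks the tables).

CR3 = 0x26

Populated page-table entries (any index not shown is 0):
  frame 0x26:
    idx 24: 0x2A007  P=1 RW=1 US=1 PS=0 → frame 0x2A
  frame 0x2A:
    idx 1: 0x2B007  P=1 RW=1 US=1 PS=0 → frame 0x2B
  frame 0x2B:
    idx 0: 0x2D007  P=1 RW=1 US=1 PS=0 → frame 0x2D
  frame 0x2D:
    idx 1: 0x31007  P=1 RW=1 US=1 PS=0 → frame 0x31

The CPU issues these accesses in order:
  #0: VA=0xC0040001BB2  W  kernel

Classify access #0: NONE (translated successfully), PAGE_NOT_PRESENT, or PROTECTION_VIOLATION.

Trace:
#0 VA=0xC0040001BB2 (w,kernel):
  [0] read 0x26 idx=24: raw=0x2A007 flags P=1 W=1 U=1 S=0
  [1] read 0x2A idx=1: raw=0x2B007 flags P=1 W=1 U=1 S=0
  [2] read 0x2B idx=0: raw=0x2D007 flags P=1 W=1 U=1 S=0
  [3] read 0x2D idx=1: raw=0x31007 flags P=1 W=1 U=1 S=0
  → PA=0x31BB2  (4 entries read)

Access #0 fault: NONE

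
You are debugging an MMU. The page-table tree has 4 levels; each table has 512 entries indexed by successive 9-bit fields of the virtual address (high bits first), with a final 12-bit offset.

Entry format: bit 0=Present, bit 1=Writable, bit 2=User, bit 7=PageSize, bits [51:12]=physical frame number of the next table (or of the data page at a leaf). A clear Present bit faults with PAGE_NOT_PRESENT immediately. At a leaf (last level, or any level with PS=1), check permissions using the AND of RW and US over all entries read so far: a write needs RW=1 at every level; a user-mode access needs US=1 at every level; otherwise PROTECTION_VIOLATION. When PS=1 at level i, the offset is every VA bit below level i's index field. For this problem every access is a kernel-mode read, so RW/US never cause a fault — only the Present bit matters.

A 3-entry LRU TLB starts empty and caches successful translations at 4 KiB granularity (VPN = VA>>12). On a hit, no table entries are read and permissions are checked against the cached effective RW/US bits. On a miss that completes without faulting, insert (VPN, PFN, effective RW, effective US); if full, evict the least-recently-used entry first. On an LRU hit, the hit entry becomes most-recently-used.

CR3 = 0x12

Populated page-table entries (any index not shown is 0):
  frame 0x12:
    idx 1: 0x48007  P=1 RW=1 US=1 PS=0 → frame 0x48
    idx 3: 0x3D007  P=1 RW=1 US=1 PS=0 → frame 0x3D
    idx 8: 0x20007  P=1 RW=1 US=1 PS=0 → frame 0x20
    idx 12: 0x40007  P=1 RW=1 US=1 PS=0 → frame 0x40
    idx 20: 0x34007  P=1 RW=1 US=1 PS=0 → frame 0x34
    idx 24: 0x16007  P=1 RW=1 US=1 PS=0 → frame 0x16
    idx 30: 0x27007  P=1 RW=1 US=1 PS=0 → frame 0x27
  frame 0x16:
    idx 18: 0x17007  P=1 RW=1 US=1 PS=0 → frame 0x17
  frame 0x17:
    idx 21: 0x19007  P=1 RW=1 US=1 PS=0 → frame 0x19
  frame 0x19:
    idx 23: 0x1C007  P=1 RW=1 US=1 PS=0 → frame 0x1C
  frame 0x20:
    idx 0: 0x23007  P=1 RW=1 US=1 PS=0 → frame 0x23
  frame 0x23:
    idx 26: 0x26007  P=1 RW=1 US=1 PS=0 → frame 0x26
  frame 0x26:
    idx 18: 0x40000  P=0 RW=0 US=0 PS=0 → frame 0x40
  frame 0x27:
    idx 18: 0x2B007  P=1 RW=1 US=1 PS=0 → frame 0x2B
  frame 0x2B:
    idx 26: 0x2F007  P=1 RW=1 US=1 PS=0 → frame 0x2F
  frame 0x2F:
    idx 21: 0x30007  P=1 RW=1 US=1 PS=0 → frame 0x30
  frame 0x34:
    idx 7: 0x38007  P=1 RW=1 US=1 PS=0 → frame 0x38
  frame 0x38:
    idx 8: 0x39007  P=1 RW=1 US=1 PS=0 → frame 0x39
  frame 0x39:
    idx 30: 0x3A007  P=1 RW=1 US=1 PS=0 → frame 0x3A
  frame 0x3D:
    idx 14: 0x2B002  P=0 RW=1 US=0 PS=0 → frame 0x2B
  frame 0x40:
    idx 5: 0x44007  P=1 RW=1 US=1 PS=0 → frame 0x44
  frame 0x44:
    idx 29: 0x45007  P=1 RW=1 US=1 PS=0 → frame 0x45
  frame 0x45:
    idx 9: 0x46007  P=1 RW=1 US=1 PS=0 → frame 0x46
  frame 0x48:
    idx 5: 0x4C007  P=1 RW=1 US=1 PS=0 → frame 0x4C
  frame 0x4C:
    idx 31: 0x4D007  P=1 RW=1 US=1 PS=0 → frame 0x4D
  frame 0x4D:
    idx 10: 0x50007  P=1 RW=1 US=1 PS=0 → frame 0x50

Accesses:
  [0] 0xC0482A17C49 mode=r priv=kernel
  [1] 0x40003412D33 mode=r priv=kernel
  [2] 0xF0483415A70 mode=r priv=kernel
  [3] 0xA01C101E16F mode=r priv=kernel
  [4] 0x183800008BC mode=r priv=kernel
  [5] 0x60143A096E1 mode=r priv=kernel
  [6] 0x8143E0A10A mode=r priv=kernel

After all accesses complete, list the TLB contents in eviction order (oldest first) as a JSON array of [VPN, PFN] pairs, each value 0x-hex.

Per-access translation:
#0 VA=0xC0482A17C49 (r,kernel):
  L0: frame=0x12 idx=24 entry=0x16007 [P=1 RW=1 US=1 PS=0]
  L1: frame=0x16 idx=18 entry=0x17007 [P=1 RW=1 US=1 PS=0]
  L2: frame=0x17 idx=21 entry=0x19007 [P=1 RW=1 US=1 PS=0]
  L3: frame=0x19 idx=23 entry=0x1C007 [P=1 RW=1 US=1 PS=0]
  → PA=0x1CC49  (4 entries read)
#1 VA=0x40003412D33 (r,kernel):
  L0: frame=0x12 idx=8 entry=0x20007 [P=1 RW=1 US=1 PS=0]
  L1: frame=0x20 idx=0 entry=0x23007 [P=1 RW=1 US=1 PS=0]
  L2: frame=0x23 idx=26 entry=0x26007 [P=1 RW=1 US=1 PS=0]
  L3: frame=0x26 idx=18 entry=0x40000 [P=0 RW=0 US=0 PS=0]
  ✗ PAGE_NOT_PRESENT  [4 reads]
#2 VA=0xF0483415A70 (r,kernel):
  L0: frame=0x12 idx=30 entry=0x27007 [P=1 RW=1 US=1 PS=0]
  L1: frame=0x27 idx=18 entry=0x2B007 [P=1 RW=1 US=1 PS=0]
  L2: frame=0x2B idx=26 entry=0x2F007 [P=1 RW=1 US=1 PS=0]
  L3: frame=0x2F idx=21 entry=0x30007 [P=1 RW=1 US=1 PS=0]
  → PA=0x30A70  (4 entries read)
#3 VA=0xA01C101E16F (r,kernel):
  L0: frame=0x12 idx=20 entry=0x34007 [P=1 RW=1 US=1 PS=0]
  L1: frame=0x34 idx=7 entry=0x38007 [P=1 RW=1 US=1 PS=0]
  L2: frame=0x38 idx=8 entry=0x39007 [P=1 RW=1 US=1 PS=0]
  L3: frame=0x39 idx=30 entry=0x3A007 [P=1 RW=1 US=1 PS=0]
  → PA=0x3A16F  (4 entries read)
#4 VA=0x183800008BC (r,kernel):
  L0: frame=0x12 idx=3 entry=0x3D007 [P=1 RW=1 US=1 PS=0]
  L1: frame=0x3D idx=14 entry=0x2B002 [P=0 RW=1 US=0 PS=0]
  ✗ PAGE_NOT_PRESENT  [2 reads]
#5 VA=0x60143A096E1 (r,kernel):
  L0: frame=0x12 idx=12 entry=0x40007 [P=1 RW=1 US=1 PS=0]
  L1: frame=0x40 idx=5 entry=0x44007 [P=1 RW=1 US=1 PS=0]
  L2: frame=0x44 idx=29 entry=0x45007 [P=1 RW=1 US=1 PS=0]
  L3: frame=0x45 idx=9 entry=0x46007 [P=1 RW=1 US=1 PS=0]
  → PA=0x466E1  (4 entries read)
#6 VA=0x8143E0A10A (r,kernel):
  L0: frame=0x12 idx=1 entry=0x48007 [P=1 RW=1 US=1 PS=0]
  L1: frame=0x48 idx=5 entry=0x4C007 [P=1 RW=1 US=1 PS=0]
  L2: frame=0x4C idx=31 entry=0x4D007 [P=1 RW=1 US=1 PS=0]
  L3: frame=0x4D idx=10 entry=0x50007 [P=1 RW=1 US=1 PS=0]
  → PA=0x5010A  (4 entries read)

TLB: [["0xA01C101E", "0x3A"], ["0x60143A09", "0x46"], ["0x8143E0A", "0x50"]]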